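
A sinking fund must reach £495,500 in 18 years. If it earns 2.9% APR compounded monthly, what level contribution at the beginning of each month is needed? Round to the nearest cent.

i = 0.029/12 = 0.00241667 per month; n = 18·12 = 216.
FV-annuity factor × (1+i) = 283.857045; PMT = 495500 / 283.857045 = 1,745.5970

£1,745.60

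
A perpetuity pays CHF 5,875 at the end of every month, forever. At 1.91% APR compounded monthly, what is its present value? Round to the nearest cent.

Periodic rate i = 0.0191/12 = 0.00159167.
PV = C/r = 5875/0.00159167 = 3,691,099.4764

CHF 3,691,099.48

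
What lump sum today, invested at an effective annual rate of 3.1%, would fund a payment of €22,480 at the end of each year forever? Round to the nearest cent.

€725,161.29

PV = PMT / i = 22480 / 0.031 = 725,161.2903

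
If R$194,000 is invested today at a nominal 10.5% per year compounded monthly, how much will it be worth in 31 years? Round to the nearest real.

With 12 periods per year: i = 0.00875, n = 372.
194,000 × (1+0.00875)^372 = 194,000 × 25.555228 = 4,957,714.1816

R$4,957,714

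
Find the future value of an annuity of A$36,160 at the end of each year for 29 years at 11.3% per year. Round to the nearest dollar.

A$6,816,902

FV = 36160 × [(1+0.113)^29 − 1] / 0.113 = 36160 × 188.520525 = 6,816,902.1762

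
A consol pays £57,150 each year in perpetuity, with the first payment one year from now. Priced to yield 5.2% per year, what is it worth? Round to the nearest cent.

£1,099,038.46

PV = PMT / i = 57150 / 0.052 = 1,099,038.4615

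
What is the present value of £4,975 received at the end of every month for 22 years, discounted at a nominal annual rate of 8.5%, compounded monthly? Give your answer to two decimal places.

£593,387.82

i = 0.085/12 = 0.00708333 per month; n = 22·12 = 264.
Annuity factor a(264|0.00708333) = 119.273933; PV = 4975 × 119.273933 = 593,387.8191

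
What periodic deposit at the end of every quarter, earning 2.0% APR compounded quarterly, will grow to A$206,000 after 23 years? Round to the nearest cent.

A$1,768.97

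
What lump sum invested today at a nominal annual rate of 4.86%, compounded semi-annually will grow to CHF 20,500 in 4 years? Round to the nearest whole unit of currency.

Periodic rate i = 0.0486/2 = 0.0243; n = 4 × 2 = 8 periods.
Discount factor = (1+0.0243)^(−8) = 0.825244; PV = 20,500 × 0.825244 = 16,917.5115

CHF 16,918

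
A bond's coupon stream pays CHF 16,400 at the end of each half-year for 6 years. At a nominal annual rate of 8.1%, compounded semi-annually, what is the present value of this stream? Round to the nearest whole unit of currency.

i = 0.081/2 = 0.0405 per half-year; n = 6·2 = 12.
PV = PMT · [1 − (1+i)^(−n)] / i = 16400 · 9.357905 = 153,469.6448

CHF 153,470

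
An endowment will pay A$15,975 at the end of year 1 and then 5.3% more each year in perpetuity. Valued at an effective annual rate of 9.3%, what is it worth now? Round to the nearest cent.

A$399,375.00

PV = PMT / (i − g) = 15975 / (0.093 − 0.053) = 15975 / 0.040000 = 399,375.0000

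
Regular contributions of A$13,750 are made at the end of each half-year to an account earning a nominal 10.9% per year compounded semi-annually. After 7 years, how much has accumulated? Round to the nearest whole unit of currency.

A$278,051

With 2 periods per year: i = 0.0545, n = 14.
Accumulation factor s(14|0.0545) = 20.221912; FV = 13750 × 20.221912 = 278,051.2928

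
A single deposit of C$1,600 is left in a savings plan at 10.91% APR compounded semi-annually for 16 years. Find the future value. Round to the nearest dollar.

i = 0.1091/2 = 0.05455 per half-year; n = 16·2 = 32.
FV = 1,600 × (1 + 0.05455)^32 = 8,755.2714

C$8,755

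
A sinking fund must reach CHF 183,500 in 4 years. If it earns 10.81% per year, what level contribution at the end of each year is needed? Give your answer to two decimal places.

CHF 39,070.77

FV-annuity factor = 4.696606; PMT = 183500 / 4.696606 = 39,070.7701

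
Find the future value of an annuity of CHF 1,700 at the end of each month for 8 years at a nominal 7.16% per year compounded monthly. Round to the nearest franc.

Periodic rate i = 0.0716/12 = 0.00596667; n = 8 × 12 = 96 periods.
Accumulation factor s(96|0.00596667) = 129.085395; FV = 1700 × 129.085395 = 219,445.1712

CHF 219,445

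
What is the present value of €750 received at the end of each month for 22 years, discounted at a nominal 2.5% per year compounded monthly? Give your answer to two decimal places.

€152,179.20

i = 0.025/12 = 0.00208333 per month; n = 22·12 = 264.
Annuity factor a(264|0.00208333) = 202.905605; PV = 750 × 202.905605 = 152,179.2034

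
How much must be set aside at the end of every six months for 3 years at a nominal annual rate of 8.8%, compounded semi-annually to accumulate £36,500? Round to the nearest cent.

With 2 periods per year: i = 0.044, n = 6.
FV-annuity factor = 6.700020; PMT = 36500 / 6.700020 = 5,447.7446

£5,447.74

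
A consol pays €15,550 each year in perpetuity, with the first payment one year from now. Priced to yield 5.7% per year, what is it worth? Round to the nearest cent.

€272,807.02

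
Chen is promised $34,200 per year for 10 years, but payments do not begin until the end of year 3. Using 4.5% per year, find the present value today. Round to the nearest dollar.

PV at t=2 (ordinary 10-year annuity): 34200 × a(10|0.045) = 34200 × 7.912718 = 270,614.9617
Discount back 2 years: 270,614.9617 × (1+0.045)^(−2) = 270,614.9617 × 0.915730 = 247,810.2256

$247,810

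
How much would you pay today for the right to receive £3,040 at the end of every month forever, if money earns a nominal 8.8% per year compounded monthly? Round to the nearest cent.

Periodic rate i = 0.088/12 = 0.00733333.
PV = PMT / i = 3040 / 0.00733333 = 414,545.4545

£414,545.45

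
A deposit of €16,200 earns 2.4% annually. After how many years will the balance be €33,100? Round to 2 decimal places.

(1+i)^n = 33100/16200 = 2.04321, so n = ln 2.04321 / ln 1.024 = 30.1276 years

30.13 years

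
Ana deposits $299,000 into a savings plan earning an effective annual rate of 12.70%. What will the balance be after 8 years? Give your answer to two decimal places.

FV = 299,000 × (1 + 0.127)^8 = 778,148.5575

$778,148.56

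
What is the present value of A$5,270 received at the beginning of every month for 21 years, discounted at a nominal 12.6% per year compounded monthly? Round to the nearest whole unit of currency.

A$470,699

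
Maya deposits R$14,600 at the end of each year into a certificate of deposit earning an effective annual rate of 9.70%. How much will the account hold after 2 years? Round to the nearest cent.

FV = 14600 × [(1+0.097)^2 − 1] / 0.097 = 14600 × 2.097000 = 30,616.2000

R$30,616.20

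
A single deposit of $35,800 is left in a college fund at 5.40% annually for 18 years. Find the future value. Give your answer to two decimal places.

FV = PV·(1+i)^n = 35,800 × 2.577098 = 92,260.1215

$92,260.12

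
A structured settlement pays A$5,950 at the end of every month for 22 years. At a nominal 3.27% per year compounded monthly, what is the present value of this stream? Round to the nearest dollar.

Periodic rate i = 0.0327/12 = 0.002725; n = 22 × 12 = 264 periods.
Annuity factor a(264|0.002725) = 188.065631; PV = 5950 × 188.065631 = 1,118,990.5055

A$1,118,991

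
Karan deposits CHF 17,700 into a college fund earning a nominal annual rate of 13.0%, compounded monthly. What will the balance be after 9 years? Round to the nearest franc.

Periodic rate i = 0.13/12 = 0.0108333; n = 9 × 12 = 108 periods.
17,700 × (1+0.0108333)^108 = 17,700 × 3.201783 = 56,671.5625

CHF 56,672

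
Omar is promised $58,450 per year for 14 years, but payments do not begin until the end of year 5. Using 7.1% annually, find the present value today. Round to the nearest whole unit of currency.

PV at t=4 (ordinary 14-year annuity): 58450 × a(14|0.071) = 58450 × 8.693262 = 508,121.1727
Discount back 4 years: 508,121.1727 × (1+0.071)^(−4) = 508,121.1727 × 0.760050 = 386,197.4558

$386,197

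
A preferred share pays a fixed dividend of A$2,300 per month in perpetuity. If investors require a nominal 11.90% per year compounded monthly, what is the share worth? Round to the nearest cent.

Periodic rate i = 0.119/12 = 0.00991667.
PV = PMT / i = 2300 / 0.00991667 = 231,932.7731

A$231,932.77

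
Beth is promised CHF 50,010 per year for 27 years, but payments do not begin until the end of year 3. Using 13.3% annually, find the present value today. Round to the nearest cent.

Value one period before first payment (t=2): 50010 × [1 − (1+0.133)^(−27)] / 0.133 = 50010 × 7.260606 = 363,102.9148
Discount back 2 years: 363,102.9148 × (1+0.133)^(−2) = 363,102.9148 × 0.779005 = 282,858.9439

CHF 282,858.94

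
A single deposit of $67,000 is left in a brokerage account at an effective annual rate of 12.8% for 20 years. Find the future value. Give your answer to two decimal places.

$745,172.46

67,000 × (1+0.128)^20 = 67,000 × 11.121977 = 745,172.4595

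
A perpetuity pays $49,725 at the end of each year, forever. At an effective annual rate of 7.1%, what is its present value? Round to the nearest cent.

$700,352.11

PV = PMT / i = 49725 / 0.071 = 700,352.1127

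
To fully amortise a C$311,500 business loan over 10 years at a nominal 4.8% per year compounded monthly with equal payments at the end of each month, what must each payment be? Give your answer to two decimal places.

C$3,273.57

i = 0.048/12 = 0.004 per month; n = 10·12 = 120.
Annuity-PV factor = 95.155968; PMT = 311500 / 95.155968 = 3,273.5729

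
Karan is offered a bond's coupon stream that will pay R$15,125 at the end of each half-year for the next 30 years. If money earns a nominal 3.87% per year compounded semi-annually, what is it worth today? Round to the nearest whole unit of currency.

Periodic rate i = 0.0387/2 = 0.01935; n = 30 × 2 = 60 periods.
PV = 15125 × [1 − (1+0.01935)^(−60)] / 0.01935 = 15125 × 35.314459 = 534,131.1921

R$534,131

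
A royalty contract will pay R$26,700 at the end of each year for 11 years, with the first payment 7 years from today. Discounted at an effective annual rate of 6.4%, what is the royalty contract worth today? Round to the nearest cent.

Value one period before first payment (t=6): 26700 × [1 − (1+0.064)^(−11)] / 0.064 = 26700 × 7.728000 = 206,337.6095
Discount back 6 years: 206,337.6095 × (1+0.064)^(−6) = 206,337.6095 × 0.689208 = 142,209.5057

R$142,209.51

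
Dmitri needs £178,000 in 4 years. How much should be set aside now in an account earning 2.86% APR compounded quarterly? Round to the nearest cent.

Periodic rate i = 0.0286/4 = 0.00715; n = 4 × 4 = 16 periods.
Discount factor = (1+0.00715)^(−16) = 0.892264; PV = 178,000 × 0.892264 = 158,823.0344

£158,823.03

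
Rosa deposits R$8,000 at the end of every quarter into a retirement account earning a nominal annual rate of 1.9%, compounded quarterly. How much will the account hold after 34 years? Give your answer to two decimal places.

i = 0.019/4 = 0.00475 per quarter; n = 34·4 = 136.
FV = PMT · [(1+i)^n − 1] / i = 8000 · 190.521737 = 1,524,173.8948

R$1,524,173.89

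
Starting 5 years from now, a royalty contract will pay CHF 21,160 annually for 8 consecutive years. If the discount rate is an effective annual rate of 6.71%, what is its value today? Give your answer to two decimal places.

PV at t=4 (ordinary 8-year annuity): 21160 × a(8|0.0671) = 21160 × 6.038991 = 127,785.0583
PV₀ = 127,785.0583 / (1+0.0671)^4 = 127,785.0583 / 1.296643 = 98,550.6733

CHF 98,550.67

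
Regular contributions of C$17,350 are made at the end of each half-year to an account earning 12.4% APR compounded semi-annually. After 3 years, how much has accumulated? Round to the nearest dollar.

C$121,633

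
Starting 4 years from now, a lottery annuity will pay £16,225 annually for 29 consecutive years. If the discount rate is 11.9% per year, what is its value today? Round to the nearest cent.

£93,574.62

Value one period before first payment (t=3): 16225 × [1 − (1+0.119)^(−29)] / 0.119 = 16225 × 8.080972 = 131,113.7725
Discount back 3 years: 131,113.7725 × (1+0.119)^(−3) = 131,113.7725 × 0.713690 = 93,574.6161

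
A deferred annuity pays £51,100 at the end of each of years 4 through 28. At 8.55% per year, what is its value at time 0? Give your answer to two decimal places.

£407,174.80

PV at t=3 (ordinary 25-year annuity): 51100 × a(25|0.0855) = 51100 × 10.191767 = 520,799.2771
Discount back 3 years: 520,799.2771 × (1+0.0855)^(−3) = 520,799.2771 × 0.781827 = 407,174.7978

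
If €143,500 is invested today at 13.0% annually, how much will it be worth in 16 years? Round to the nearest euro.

€1,014,161

FV = 143,500 × (1 + 0.13)^16 = 1,014,161.2131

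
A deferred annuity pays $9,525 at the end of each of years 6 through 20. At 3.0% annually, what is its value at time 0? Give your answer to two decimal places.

$98,086.24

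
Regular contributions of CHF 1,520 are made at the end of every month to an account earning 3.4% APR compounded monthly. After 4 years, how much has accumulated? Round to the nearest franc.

i = 0.034/12 = 0.00283333 per month; n = 4·12 = 48.
Accumulation factor s(48|0.00283333) = 51.339387; FV = 1520 × 51.339387 = 78,035.8680

CHF 78,036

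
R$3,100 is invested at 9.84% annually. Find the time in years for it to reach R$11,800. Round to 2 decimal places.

14.24 years

(1+i)^n = 11800/3100 = 3.80645, so n = ln 3.80645 / ln 1.0984 = 14.2422 years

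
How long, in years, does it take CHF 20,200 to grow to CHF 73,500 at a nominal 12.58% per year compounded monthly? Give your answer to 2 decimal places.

Periodic rate i = 0.1258/12 = 0.0104833.
n = ln(73500/20200) / ln(1+0.0104833) = ln(3.63861) / 0.010429 = 123.8500 months
= 123.8500/12 years

10.32 years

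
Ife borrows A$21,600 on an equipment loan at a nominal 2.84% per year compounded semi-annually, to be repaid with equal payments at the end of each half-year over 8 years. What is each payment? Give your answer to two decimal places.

With 2 periods per year: i = 0.0142, n = 16.
PMT = 21600 / ( [1 − (1+0.0142)^(−16)] / 0.0142 ) = 21600 / 14.222841 = 1,518.6840

A$1,518.68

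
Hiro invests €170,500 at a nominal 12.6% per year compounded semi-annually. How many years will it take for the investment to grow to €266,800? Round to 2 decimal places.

3.66 years

Periodic rate i = 0.126/2 = 0.063.
n = ln(266800/170500) / ln(1+0.063) = ln(1.56481) / 0.061095 = 7.3290 half-years
= 7.3290/2 years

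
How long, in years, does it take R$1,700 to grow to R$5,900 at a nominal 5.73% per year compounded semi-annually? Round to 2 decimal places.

22.03 years

Periodic rate i = 0.0573/2 = 0.02865.
n = ln(5900/1700) / ln(1+0.02865) = ln(3.47059) / 0.028247 = 44.0511 half-years
= 44.0511/2 years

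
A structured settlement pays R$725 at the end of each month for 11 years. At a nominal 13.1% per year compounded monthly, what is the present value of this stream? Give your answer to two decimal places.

R$50,569.82

Periodic rate i = 0.131/12 = 0.0109167; n = 11 × 12 = 132 periods.
Annuity factor a(132|0.0109167) = 69.751472; PV = 725 × 69.751472 = 50,569.8174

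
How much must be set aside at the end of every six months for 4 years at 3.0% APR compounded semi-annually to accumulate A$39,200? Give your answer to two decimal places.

A$4,648.49

i = 0.03/2 = 0.015 per half-year; n = 4·2 = 8.
PMT = 39200 / ( [(1+0.015)^8 − 1] / 0.015 ) = 39200 / 8.432839 = 4,648.4938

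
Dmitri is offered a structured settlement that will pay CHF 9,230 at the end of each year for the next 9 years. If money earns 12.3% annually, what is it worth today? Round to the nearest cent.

CHF 48,623.94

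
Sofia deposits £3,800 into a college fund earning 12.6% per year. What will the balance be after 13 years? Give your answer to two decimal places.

FV = 3,800 × (1 + 0.126)^13 = 17,773.8976

£17,773.90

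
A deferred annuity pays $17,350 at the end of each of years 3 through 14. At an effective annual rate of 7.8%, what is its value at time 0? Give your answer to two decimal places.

$113,689.52

Value one period before first payment (t=2): 17350 × [1 − (1+0.078)^(−12)] / 0.078 = 17350 × 7.614799 = 132,116.7673
PV₀ = 132,116.7673 / (1+0.078)^2 = 132,116.7673 / 1.162084 = 113,689.5158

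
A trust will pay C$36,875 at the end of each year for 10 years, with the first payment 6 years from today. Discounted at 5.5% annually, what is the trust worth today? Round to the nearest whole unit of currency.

Value one period before first payment (t=5): 36875 × [1 − (1+0.055)^(−10)] / 0.055 = 36875 × 7.537626 = 277,949.9524
Discount back 5 years: 277,949.9524 × (1+0.055)^(−5) = 277,949.9524 × 0.765134 = 212,669.0573

C$212,669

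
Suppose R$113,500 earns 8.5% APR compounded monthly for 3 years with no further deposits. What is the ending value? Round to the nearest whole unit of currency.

R$146,336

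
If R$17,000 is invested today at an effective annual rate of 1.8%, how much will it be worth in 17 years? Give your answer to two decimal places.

R$23,022.96

FV = PV·(1+i)^n = 17,000 × 1.354292 = 23,022.9594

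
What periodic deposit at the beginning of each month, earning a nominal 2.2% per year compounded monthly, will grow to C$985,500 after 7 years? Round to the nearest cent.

C$10,842.80

Periodic rate i = 0.022/12 = 0.00183333; n = 7 × 12 = 84 periods.
PMT = 985500 / ( [(1+0.00183333)^84 − 1] / 0.00183333 × (1+i) ) = 985500 / 90.889834 = 10,842.7968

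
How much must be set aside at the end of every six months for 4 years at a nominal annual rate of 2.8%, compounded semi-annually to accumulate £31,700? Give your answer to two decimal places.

i = 0.028/2 = 0.014 per half-year; n = 4·2 = 8.
FV-annuity factor = 8.403170; PMT = 31700 / 8.403170 = 3,772.3858

£3,772.39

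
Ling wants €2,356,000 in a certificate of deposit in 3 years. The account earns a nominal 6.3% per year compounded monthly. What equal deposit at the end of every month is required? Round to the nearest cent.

€59,625.77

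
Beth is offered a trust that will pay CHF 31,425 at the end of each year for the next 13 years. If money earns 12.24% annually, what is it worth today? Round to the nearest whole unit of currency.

PV = PMT · [1 − (1+i)^(−n)] / i = 31425 · 6.348980 = 199,516.7097

CHF 199,517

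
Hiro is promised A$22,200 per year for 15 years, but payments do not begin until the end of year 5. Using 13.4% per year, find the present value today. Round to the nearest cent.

A$84,991.96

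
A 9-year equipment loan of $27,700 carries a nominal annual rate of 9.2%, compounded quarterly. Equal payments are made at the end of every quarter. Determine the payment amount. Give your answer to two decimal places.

$1,139.79

i = 0.092/4 = 0.023 per quarter; n = 9·4 = 36.
Annuity-PV factor = 24.302644; PMT = 27700 / 24.302644 = 1,139.7937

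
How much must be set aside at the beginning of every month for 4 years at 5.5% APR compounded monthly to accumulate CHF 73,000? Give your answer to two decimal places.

CHF 1,356.92

i = 0.055/12 = 0.00458333 per month; n = 4·12 = 48.
FV-annuity factor × (1+i) = 53.798302; PMT = 73000 / 53.798302 = 1,356.9201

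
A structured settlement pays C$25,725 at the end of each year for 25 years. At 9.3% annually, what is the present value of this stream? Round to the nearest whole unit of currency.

C$246,665

PV = 25725 × [1 − (1+0.093)^(−25)] / 0.093 = 25725 × 9.588527 = 246,664.8645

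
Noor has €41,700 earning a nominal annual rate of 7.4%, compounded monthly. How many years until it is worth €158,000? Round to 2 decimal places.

Periodic rate i = 0.074/12 = 0.00616667.
n = ln(158000/41700) / ln(1+0.00616667) = ln(3.78897) / 0.006148 = 216.6806 months
= 216.6806/12 years

18.06 years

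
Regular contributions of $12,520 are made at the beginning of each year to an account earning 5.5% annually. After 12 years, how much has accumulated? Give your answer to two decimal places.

$216,430.71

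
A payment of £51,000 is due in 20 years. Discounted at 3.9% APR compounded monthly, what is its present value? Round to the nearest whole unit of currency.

£23,408

With 12 periods per year: i = 0.00325, n = 240.
PV = 51,000 / (1 + 0.00325)^240 = 51,000 / 2.178715 = 23,408.2937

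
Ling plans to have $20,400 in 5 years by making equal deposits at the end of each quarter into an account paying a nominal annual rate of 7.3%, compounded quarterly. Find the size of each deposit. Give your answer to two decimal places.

$854.33

Periodic rate i = 0.073/4 = 0.01825; n = 5 × 4 = 20 periods.
PMT = 20400 / ( [(1+0.01825)^20 − 1] / 0.01825 ) = 20400 / 23.878442 = 854.3271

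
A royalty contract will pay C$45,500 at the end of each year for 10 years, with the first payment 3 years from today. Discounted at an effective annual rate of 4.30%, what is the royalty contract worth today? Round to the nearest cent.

Value one period before first payment (t=2): 45500 × [1 − (1+0.043)^(−10)] / 0.043 = 45500 × 7.991107 = 363,595.3863
PV₀ = 363,595.3863 / (1+0.043)^2 = 363,595.3863 / 1.087849 = 334,233.3231

C$334,233.32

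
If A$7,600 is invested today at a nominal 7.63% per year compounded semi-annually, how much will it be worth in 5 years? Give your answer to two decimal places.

With 2 periods per year: i = 0.03815, n = 10.
7,600 × (1+0.03815)^10 = 7,600 × 1.454123 = 11,051.3333

A$11,051.33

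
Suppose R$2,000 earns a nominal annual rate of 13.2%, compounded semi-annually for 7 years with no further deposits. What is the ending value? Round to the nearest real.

R$4,894

i = 0.132/2 = 0.066 per half-year; n = 7·2 = 14.
FV = PV·(1+i)^n = 2,000 × 2.446813 = 4,893.6270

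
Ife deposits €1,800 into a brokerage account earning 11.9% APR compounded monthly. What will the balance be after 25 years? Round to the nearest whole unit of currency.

€34,748

With 12 periods per year: i = 0.00991667, n = 300.
FV = PV·(1+i)^n = 1,800 × 19.304645 = 34,748.3617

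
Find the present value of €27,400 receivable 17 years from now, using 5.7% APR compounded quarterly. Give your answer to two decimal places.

€10,468.62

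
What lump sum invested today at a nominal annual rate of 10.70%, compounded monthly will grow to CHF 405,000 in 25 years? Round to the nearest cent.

CHF 28,240.09

With 12 periods per year: i = 0.00891667, n = 300.
PV = 405,000 / (1 + 0.00891667)^300 = 405,000 / 14.341313 = 28,240.0924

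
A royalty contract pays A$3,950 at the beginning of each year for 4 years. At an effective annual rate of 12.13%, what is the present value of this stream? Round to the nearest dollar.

PV = 3950 × [1 − (1+0.1213)^(−4)] / 0.1213 × (1+i) = 3950 × 3.396476 = 13,416.0799
Payments are at the start of each period, so multiply by (1+i).

A$13,416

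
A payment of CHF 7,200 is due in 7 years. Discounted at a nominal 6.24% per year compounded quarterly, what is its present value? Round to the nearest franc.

With 4 periods per year: i = 0.0156, n = 28.
PV = 7,200 / (1 + 0.0156)^28 = 7,200 / 1.542536 = 4,667.6374

CHF 4,668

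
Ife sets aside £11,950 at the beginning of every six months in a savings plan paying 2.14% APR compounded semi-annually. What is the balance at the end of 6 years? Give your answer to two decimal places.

Periodic rate i = 0.0214/2 = 0.0107; n = 6 × 2 = 12 periods.
Accumulation factor s(12|0.0107) × (1+i) = 12.868237; FV = 11950 × 12.868237 = 153,775.4340
(annuity-due: payments at period start, so ×(1+i).)

£153,775.43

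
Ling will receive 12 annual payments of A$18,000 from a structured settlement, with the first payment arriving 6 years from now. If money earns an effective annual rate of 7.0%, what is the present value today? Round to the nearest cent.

PV at t=5 (ordinary 12-year annuity): 18000 × a(12|0.07) = 18000 × 7.942686 = 142,968.3533
Discount back 5 years: 142,968.3533 × (1+0.07)^(−5) = 142,968.3533 × 0.712986 = 101,934.4600

A$101,934.46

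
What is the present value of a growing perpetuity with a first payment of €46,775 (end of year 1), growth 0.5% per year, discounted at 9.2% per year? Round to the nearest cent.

€537,643.68

PV = PMT / (i − g) = 46775 / (0.092 − 0.005) = 46775 / 0.087000 = 537,643.6782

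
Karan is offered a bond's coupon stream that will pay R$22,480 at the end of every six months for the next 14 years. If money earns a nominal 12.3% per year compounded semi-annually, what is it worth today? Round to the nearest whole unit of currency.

Periodic rate i = 0.123/2 = 0.0615; n = 14 × 2 = 28 periods.
PV = 22480 × [1 − (1+0.0615)^(−28)] / 0.0615 = 22480 × 13.202673 = 296,796.0989

R$296,796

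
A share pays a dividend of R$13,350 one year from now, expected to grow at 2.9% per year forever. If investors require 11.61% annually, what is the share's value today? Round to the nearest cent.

PV = D₁/(r − g) = 13350/(0.1161 − 0.029) = 153,272.1010

R$153,272.10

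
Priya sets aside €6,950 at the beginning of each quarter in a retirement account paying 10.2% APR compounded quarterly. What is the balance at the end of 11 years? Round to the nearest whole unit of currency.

€566,850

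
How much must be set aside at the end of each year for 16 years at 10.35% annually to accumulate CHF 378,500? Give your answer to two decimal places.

PMT = 378500 / ( [(1+0.1035)^16 − 1] / 0.1035 ) = 378500 / 37.048937 = 10,216.2176

CHF 10,216.22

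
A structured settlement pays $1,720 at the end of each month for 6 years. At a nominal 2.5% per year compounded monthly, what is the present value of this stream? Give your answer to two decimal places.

$114,888.61

With 12 periods per year: i = 0.00208333, n = 72.
Annuity factor a(72|0.00208333) = 66.795703; PV = 1720 × 66.795703 = 114,888.6087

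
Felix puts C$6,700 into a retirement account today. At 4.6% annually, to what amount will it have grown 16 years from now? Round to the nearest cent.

C$13,758.84

6,700 × (1+0.046)^16 = 6,700 × 2.053558 = 13,758.8379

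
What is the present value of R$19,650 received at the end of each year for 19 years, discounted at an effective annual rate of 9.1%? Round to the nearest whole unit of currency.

PV = PMT · [1 − (1+i)^(−n)] / i = 19650 · 8.888677 = 174,662.5044

R$174,663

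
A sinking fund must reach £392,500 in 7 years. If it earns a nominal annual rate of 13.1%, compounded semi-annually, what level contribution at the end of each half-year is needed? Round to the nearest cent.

i = 0.131/2 = 0.0655 per half-year; n = 7·2 = 14.
FV-annuity factor = 21.844200; PMT = 392500 / 21.844200 = 17,968.1560

£17,968.16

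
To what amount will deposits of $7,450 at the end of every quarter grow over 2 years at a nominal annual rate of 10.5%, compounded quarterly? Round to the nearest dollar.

$65,373

With 4 periods per year: i = 0.02625, n = 8.
FV = PMT · [(1+i)^n − 1] / i = 7450 · 8.774881 = 65,372.8604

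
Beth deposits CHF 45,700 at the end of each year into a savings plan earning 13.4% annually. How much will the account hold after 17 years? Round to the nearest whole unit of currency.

Accumulation factor s(17|0.134) = 55.824695; FV = 45700 × 55.824695 = 2,551,188.5710

CHF 2,551,189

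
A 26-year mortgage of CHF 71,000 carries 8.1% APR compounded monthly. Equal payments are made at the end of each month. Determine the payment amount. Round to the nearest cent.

Periodic rate i = 0.081/12 = 0.00675; n = 26 × 12 = 312 periods.
PMT = 71000 / ( [1 − (1+0.00675)^(−312)] / 0.00675 ) = 71000 / 129.986925 = 546.2088

CHF 546.21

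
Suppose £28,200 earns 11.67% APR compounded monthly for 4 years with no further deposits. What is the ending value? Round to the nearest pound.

£44,874

With 12 periods per year: i = 0.009725, n = 48.
28,200 × (1+0.009725)^48 = 28,200 × 1.591290 = 44,874.3684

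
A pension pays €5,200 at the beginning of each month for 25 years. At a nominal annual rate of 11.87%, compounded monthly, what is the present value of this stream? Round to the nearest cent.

€503,189.14

i = 0.1187/12 = 0.00989167 per month; n = 25·12 = 300.
Annuity factor a(300|0.00989167) × (1+i) = 96.767142; PV = 5200 × 96.767142 = 503,189.1401
(annuity-due: payments at period start, so ×(1+i).)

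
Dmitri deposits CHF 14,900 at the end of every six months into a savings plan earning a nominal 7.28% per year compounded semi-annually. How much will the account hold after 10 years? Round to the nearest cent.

CHF 427,481.11

i = 0.0728/2 = 0.0364 per half-year; n = 10·2 = 20.
FV = 14900 × [(1+0.0364)^20 − 1] / 0.0364 = 14900 × 28.690008 = 427,481.1129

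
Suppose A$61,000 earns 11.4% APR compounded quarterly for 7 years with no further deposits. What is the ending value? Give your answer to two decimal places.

A$133,983.13

With 4 periods per year: i = 0.0285, n = 28.
FV = PV·(1+i)^n = 61,000 × 2.196445 = 133,983.1314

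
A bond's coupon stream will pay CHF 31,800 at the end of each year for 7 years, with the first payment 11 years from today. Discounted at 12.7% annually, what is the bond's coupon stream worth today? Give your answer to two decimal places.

CHF 42,947.03

Value one period before first payment (t=10): 31800 × [1 − (1+0.127)^(−7)] / 0.127 = 31800 × 4.464216 = 141,962.0707
Discount back 10 years: 141,962.0707 × (1+0.127)^(−10) = 141,962.0707 × 0.302525 = 42,947.0329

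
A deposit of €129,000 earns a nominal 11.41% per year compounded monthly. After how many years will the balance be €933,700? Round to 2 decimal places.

Periodic rate i = 0.1141/12 = 0.00950833.
(1+i)^n = 933700/129000 = 7.23798, so n = ln 7.23798 / ln 1.00951 = 209.1574 months
= 209.1574/12 years

17.43 years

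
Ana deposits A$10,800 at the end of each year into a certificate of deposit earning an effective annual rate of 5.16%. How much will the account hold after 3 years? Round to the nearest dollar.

A$34,101

Accumulation factor s(3|0.0516) = 3.157463; FV = 10800 × 3.157463 = 34,100.5956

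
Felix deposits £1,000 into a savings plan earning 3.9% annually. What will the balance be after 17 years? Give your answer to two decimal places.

£1,916.30

FV = PV·(1+i)^n = 1,000 × 1.916304 = 1,916.3036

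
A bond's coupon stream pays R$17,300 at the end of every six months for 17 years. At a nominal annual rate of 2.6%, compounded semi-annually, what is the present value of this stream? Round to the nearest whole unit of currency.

i = 0.026/2 = 0.013 per half-year; n = 17·2 = 34.
PV = PMT · [1 − (1+i)^(−n)] / i = 17300 · 27.339768 = 472,977.9873

R$472,978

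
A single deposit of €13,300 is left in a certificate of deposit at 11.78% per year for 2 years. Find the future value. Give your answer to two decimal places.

FV = 13,300 × (1 + 0.1178)^2 = 16,618.0420

€16,618.04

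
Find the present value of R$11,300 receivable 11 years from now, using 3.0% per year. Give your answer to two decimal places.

R$8,163.36

PV = 11,300 / (1 + 0.03)^11 = 11,300 / 1.384234 = 8,163.3604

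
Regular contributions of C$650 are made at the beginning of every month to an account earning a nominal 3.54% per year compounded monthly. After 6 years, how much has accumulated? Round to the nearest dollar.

C$52,210

Periodic rate i = 0.0354/12 = 0.00295; n = 6 × 12 = 72 periods.
FV = PMT · [(1+i)^n − 1] / i × (1+i) = 650 · 80.322980 = 52,209.9370
(annuity-due: payments at period start, so ×(1+i).)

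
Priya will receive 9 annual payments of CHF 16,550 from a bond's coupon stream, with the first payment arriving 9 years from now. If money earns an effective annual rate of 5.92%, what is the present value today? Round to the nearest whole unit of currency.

PV at t=8 (ordinary 9-year annuity): 16550 × a(9|0.0592) = 16550 × 6.825437 = 112,960.9852
Discount back 8 years: 112,960.9852 × (1+0.0592)^(−8) = 112,960.9852 × 0.631213 = 71,302.4897

CHF 71,302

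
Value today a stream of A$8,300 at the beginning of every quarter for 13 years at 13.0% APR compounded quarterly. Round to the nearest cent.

A$213,703.99

i = 0.13/4 = 0.0325 per quarter; n = 13·4 = 52.
PV = 8300 × [1 − (1+0.0325)^(−52)] / 0.0325 × (1+i) = 8300 × 25.747469 = 213,703.9936
(annuity-due: payments at period start, so ×(1+i).)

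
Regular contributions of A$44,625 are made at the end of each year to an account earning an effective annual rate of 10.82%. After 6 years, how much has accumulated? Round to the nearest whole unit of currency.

Accumulation factor s(6|0.1082) = 7.876983; FV = 44625 × 7.876983 = 351,510.3591

A$351,510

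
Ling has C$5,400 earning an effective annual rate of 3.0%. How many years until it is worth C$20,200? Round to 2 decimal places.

(1+i)^n = 20200/5400 = 3.74074, so n = ln 3.74074 / ln 1.03 = 44.6325 years

44.63 years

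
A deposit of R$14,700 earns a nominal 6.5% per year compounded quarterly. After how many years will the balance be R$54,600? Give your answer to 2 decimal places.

20.35 years

Periodic rate i = 0.065/4 = 0.01625.
n = ln(54600/14700) / ln(1+0.01625) = ln(3.71429) / 0.016119 = 81.4043 quarters
= 81.4043/4 years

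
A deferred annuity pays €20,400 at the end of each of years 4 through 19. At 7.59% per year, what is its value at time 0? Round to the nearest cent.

€148,864.93

PV at t=3 (ordinary 16-year annuity): 20400 × a(16|0.0759) = 20400 × 9.088202 = 185,399.3149
Discount back 3 years: 185,399.3149 × (1+0.0759)^(−3) = 185,399.3149 × 0.802942 = 148,864.9317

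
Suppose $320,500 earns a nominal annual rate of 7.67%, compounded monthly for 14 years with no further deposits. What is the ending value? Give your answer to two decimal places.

$934,736.94

With 12 periods per year: i = 0.00639167, n = 168.
FV = PV·(1+i)^n = 320,500 × 2.916496 = 934,736.9414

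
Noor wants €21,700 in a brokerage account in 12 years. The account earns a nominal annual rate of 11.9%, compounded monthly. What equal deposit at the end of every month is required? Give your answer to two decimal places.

€68.51

i = 0.119/12 = 0.00991667 per month; n = 12·12 = 144.
FV-annuity factor = 316.751464; PMT = 21700 / 316.751464 = 68.5080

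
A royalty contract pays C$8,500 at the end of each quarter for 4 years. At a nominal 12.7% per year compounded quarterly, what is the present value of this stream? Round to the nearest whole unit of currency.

C$105,355

i = 0.127/4 = 0.03175 per quarter; n = 4·4 = 16.
Annuity factor a(16|0.03175) = 12.394688; PV = 8500 × 12.394688 = 105,354.8484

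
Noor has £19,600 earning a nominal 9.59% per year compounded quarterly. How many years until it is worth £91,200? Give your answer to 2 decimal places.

Periodic rate i = 0.0959/4 = 0.023975.
n = ln(91200/19600) / ln(1+0.023975) = ln(4.65306) / 0.023692 = 64.8961 quarters
= 64.8961/4 years

16.22 years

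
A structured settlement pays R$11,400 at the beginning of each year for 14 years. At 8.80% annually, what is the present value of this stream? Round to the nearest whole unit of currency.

PV = PMT · [1 − (1+i)^(−n)] / i × (1+i) = 11400 · 8.567501 = 97,669.5116
(Beginning-of-period payments → annuity-due factor ×(1+i).)

R$97,670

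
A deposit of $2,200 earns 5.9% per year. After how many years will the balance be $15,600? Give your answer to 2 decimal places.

n = ln(15600/2200) / ln(1+0.059) = ln(7.09091) / 0.057325 = 34.1703 years

34.17 years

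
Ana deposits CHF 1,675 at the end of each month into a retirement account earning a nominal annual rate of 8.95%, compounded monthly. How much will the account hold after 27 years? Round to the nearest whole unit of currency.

CHF 2,269,734

i = 0.0895/12 = 0.00745833 per month; n = 27·12 = 324.
FV = 1675 × [(1+0.00745833)^324 − 1] / 0.00745833 = 1675 × 1355.065182 = 2,269,734.1798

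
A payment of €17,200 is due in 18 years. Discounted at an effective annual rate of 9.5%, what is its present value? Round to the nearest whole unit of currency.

€3,358

PV = FV·(1+i)^(−n) = 17,200 × 0.195230 = 3,357.9506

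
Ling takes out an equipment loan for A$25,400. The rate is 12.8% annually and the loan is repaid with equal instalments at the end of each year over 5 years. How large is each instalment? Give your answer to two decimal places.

A$7,186.38

PMT = 25400 / ( [1 − (1+0.128)^(−5)] / 0.128 ) = 25400 / 3.534463 = 7,186.3816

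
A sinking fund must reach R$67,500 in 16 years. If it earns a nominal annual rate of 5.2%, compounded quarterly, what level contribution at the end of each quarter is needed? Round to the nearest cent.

R$682.55

With 4 periods per year: i = 0.013, n = 64.
FV-annuity factor = 98.894039; PMT = 67500 / 98.894039 = 682.5487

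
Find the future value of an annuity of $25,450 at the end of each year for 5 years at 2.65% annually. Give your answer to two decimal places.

FV = 25450 × [(1+0.0265)^5 − 1] / 0.0265 = 25450 × 5.272116 = 134,175.3533

$134,175.35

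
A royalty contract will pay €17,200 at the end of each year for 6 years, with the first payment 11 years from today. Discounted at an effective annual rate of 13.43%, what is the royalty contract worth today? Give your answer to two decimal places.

€19,269.10

Value one period before first payment (t=10): 17200 × [1 − (1+0.1343)^(−6)] / 0.1343 = 17200 × 3.950137 = 67,942.3626
PV₀ = 67,942.3626 / (1+0.1343)^10 = 67,942.3626 / 3.525976 = 19,269.0953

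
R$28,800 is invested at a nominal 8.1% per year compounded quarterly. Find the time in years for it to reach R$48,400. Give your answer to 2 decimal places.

Periodic rate i = 0.081/4 = 0.02025.
n = ln(48400/28800) / ln(1+0.02025) = ln(1.68056) / 0.020048 = 25.8945 quarters
= 25.8945/4 years

6.47 years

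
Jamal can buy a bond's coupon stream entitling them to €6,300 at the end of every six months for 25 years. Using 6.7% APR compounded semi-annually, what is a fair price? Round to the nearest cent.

With 2 periods per year: i = 0.0335, n = 50.
PV = PMT · [1 − (1+i)^(−n)] / i = 6300 · 24.103879 = 151,854.4395

€151,854.44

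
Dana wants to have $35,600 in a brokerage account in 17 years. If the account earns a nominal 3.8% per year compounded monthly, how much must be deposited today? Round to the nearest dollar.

Periodic rate i = 0.038/12 = 0.00316667; n = 17 × 12 = 204 periods.
Discount factor = (1+0.00316667)^(−204) = 0.524673; PV = 35,600 × 0.524673 = 18,678.3727

$18,678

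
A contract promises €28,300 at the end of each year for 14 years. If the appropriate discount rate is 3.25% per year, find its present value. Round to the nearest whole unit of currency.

€314,299

PV = 28300 × [1 − (1+0.0325)^(−14)] / 0.0325 = 28300 × 11.105958 = 314,298.6234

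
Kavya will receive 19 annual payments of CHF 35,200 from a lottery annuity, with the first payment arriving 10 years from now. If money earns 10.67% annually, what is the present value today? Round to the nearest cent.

CHF 113,168.15

Value one period before first payment (t=9): 35200 × [1 − (1+0.1067)^(−19)] / 0.1067 = 35200 × 8.006648 = 281,834.0090
Discount back 9 years: 281,834.0090 × (1+0.1067)^(−9) = 281,834.0090 × 0.401542 = 113,168.1481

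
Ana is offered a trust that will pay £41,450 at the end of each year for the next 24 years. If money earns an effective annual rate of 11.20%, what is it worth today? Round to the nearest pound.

Annuity factor a(24|0.112) = 8.229909; PV = 41450 × 8.229909 = 341,129.7484

£341,130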